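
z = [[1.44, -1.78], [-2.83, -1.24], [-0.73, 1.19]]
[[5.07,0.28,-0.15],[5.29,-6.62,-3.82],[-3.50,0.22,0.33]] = z @ [[-0.46, 1.78, 0.97], [-3.22, 1.28, 0.87]]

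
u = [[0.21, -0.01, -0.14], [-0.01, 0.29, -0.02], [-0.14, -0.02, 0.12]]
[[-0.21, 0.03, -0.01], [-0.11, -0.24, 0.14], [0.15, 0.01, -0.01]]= u@[[-1.01, 0.22, -0.09], [-0.41, -0.79, 0.48], [0.03, 0.2, -0.12]]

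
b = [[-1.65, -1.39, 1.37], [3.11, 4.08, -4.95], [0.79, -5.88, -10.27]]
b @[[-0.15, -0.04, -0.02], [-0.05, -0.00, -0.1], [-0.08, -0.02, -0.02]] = [[0.21, 0.04, 0.14], [-0.27, -0.03, -0.37], [1.0, 0.17, 0.78]]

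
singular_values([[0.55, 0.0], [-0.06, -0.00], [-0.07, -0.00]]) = [0.56, -0.0]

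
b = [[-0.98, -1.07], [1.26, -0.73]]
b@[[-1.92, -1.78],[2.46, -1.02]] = [[-0.75, 2.84], [-4.22, -1.50]]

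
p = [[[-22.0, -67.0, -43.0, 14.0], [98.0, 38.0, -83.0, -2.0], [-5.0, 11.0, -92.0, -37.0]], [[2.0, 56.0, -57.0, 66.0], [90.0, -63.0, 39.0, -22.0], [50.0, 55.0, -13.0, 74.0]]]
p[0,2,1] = 11.0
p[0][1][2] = -83.0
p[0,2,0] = -5.0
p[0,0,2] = -43.0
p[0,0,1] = -67.0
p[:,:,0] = [[-22.0, 98.0, -5.0], [2.0, 90.0, 50.0]]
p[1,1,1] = -63.0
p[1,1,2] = 39.0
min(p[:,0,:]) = -67.0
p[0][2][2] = -92.0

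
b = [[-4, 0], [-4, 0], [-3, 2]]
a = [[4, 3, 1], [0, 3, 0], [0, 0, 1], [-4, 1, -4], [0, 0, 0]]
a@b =[[-31, 2], [-12, 0], [-3, 2], [24, -8], [0, 0]]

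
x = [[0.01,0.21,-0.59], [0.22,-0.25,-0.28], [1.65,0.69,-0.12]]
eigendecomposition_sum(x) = [[0.04+0.44j,0.04+0.19j,(-0.29-0j)],[0.04+0.21j,0.03+0.09j,(-0.14+0.01j)],[(0.82+0.01j),0.36-0.04j,(-0.06+0.54j)]] + [[0.04-0.44j, (0.04-0.19j), (-0.29+0j)], [0.04-0.21j, 0.03-0.09j, -0.14-0.01j], [0.82-0.01j, (0.36+0.04j), -0.06-0.54j]] + [[-0.06+0.00j, 0.13+0.00j, -0.00-0.00j], [0.15-0.00j, (-0.3-0j), (0.01+0j)], [0.01-0.00j, -0.02-0.00j, 0j]]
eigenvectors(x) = [[-0.05-0.46j, -0.05+0.46j, (0.39+0j)], [(-0.04-0.22j), (-0.04+0.22j), -0.92+0.00j], [-0.86+0.00j, (-0.86-0j), -0.07+0.00j]]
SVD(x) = [[-0.08, 0.92, 0.38],[-0.08, 0.37, -0.93],[-0.99, -0.11, 0.04]] @ diag([1.8026929560326428, 0.6416120493682155, 0.365009704495388]) @ [[-0.92,-0.38,0.11], [-0.13,0.04,-0.99], [-0.37,0.92,0.09]]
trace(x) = -0.36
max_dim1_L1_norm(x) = 2.46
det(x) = -0.42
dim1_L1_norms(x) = [0.81, 0.75, 2.46]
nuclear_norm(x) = 2.81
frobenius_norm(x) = 1.95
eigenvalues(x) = [1.07j, -1.07j, (-0.37+0j)]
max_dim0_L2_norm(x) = 1.66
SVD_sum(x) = [[0.14, 0.06, -0.02],  [0.13, 0.05, -0.01],  [1.65, 0.68, -0.19]] + [[-0.08,  0.03,  -0.59], [-0.03,  0.01,  -0.24], [0.01,  -0.0,  0.07]] + [[-0.05,0.13,0.01], [0.13,-0.31,-0.03], [-0.01,0.01,0.0]]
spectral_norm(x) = 1.80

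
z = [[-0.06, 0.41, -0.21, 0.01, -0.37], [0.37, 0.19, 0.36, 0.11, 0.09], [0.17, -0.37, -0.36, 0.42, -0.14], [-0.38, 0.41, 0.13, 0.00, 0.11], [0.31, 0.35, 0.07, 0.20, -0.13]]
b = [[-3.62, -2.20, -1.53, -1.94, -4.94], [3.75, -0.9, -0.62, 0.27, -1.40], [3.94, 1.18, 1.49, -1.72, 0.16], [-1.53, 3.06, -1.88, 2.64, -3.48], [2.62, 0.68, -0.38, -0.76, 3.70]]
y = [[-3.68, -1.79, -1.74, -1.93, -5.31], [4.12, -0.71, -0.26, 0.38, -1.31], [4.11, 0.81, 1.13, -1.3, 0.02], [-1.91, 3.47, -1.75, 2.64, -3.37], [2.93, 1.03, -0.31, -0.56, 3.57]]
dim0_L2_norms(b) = [7.2, 4.11, 2.94, 3.79, 7.22]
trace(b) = 3.31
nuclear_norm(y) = 23.42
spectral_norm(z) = 0.87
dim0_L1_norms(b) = [15.46, 8.02, 5.9, 7.33, 13.68]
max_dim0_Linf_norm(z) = 0.42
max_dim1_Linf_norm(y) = 5.31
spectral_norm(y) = 9.62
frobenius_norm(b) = 12.00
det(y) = -786.05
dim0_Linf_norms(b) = [3.94, 3.06, 1.88, 2.64, 4.94]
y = b + z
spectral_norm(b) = 9.25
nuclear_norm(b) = 23.31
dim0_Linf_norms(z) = [0.38, 0.41, 0.36, 0.42, 0.37]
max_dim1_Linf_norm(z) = 0.42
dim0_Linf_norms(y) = [4.12, 3.47, 1.75, 2.64, 5.31]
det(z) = 0.00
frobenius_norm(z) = 1.34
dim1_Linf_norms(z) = [0.41, 0.37, 0.42, 0.41, 0.35]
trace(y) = 2.95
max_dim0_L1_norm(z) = 1.73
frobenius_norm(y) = 12.31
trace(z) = -0.36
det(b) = -935.02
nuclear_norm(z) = 2.58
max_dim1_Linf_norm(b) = 4.94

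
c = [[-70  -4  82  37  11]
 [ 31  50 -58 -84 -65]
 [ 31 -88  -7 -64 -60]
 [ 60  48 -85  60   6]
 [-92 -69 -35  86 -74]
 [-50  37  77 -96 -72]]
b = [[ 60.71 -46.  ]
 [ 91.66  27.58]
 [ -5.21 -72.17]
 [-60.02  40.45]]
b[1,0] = 91.66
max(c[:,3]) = 86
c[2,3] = -64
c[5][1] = 37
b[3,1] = 40.45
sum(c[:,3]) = -61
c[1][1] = 50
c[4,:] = [-92, -69, -35, 86, -74]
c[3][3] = 60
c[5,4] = -72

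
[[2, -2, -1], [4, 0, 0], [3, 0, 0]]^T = [[2, 4, 3], [-2, 0, 0], [-1, 0, 0]]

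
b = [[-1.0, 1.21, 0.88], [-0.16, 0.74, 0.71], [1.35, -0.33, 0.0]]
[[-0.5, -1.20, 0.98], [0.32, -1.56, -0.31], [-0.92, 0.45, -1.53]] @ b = [[2.02,  -1.82,  -1.29],[-0.49,  -0.66,  -0.83],[-1.22,  -0.28,  -0.49]]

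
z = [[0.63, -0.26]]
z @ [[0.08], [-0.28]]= [[0.12]]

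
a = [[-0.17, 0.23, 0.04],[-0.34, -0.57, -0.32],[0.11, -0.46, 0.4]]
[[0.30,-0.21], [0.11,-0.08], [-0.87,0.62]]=a @ [[-0.85, 0.6], [0.85, -0.61], [-0.97, 0.69]]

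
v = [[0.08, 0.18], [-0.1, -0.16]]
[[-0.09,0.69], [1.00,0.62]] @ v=[[-0.08, -0.13], [0.02, 0.08]]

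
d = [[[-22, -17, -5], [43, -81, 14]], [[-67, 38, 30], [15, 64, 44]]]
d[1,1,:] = [15, 64, 44]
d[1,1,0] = 15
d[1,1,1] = 64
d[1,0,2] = 30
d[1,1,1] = 64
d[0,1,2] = 14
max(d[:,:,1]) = 64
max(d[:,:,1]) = 64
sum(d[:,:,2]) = 83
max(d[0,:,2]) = 14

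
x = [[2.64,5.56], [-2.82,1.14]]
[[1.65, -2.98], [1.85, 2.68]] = x @ [[-0.45,-0.98], [0.51,-0.07]]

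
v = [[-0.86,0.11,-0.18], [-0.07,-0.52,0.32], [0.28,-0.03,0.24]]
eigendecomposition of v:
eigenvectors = [[-0.11, -0.79, 0.46], [0.42, -0.58, 0.88], [0.9, 0.21, -0.12]]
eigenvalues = [0.19, -0.73, -0.6]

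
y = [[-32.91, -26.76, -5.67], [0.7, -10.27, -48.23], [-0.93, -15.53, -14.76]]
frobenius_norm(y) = 68.73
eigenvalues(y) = [14.34, -30.68, -41.6]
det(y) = 18300.33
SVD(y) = [[-0.47, 0.86, -0.19], [-0.81, -0.51, -0.30], [-0.36, 0.01, 0.93]] @ diag([55.913255923141094, 39.075078596884296, 8.37614736741424]) @ [[0.27, 0.47, 0.84], [-0.73, -0.46, 0.50], [0.62, -0.75, 0.22]]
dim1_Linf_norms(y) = [32.91, 48.23, 15.53]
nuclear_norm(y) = 103.36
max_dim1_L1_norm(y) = 65.34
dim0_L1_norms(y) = [34.54, 52.56, 68.66]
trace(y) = -57.94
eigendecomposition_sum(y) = [[-0.19, -3.93, 6.55], [0.37, 7.80, -13.00], [-0.19, -4.04, 6.73]] + [[-26.45,  32.05,  87.69],[2.10,  -2.55,  -6.97],[0.51,  -0.61,  -1.68]] + [[-6.27, -54.87, -99.91], [-1.77, -15.52, -28.26], [-1.24, -10.88, -19.81]]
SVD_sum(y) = [[-7.25, -12.52, -22.13], [-12.35, -21.32, -37.7], [-5.47, -9.45, -16.71]] + [[-24.67, -15.45, 16.81], [14.62, 9.15, -9.97], [-0.32, -0.2, 0.22]] + [[-0.99, 1.2, -0.35],[-1.57, 1.9, -0.56],[4.86, -5.88, 1.73]]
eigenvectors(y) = [[0.41, -1.00, 0.95], [-0.81, 0.08, 0.27], [0.42, 0.02, 0.19]]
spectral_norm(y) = 55.91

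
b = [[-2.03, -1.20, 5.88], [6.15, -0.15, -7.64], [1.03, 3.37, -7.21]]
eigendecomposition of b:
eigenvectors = [[-0.57+0.00j, 0.37-0.16j, (0.37+0.16j)], [-0.73+0.00j, -0.81+0.00j, (-0.81-0j)], [(-0.39+0j), (-0.21+0.38j), (-0.21-0.38j)]]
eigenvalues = [(0.51+0j), (-4.95+4.86j), (-4.95-4.86j)]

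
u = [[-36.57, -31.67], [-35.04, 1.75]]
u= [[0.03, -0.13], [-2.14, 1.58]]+[[-36.6,-31.54], [-32.90,0.17]]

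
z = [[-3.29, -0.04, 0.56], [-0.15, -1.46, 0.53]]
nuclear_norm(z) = 4.88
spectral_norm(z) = 3.35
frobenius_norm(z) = 3.68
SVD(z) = [[-1.00, -0.1], [-0.1, 1.0]] @ diag([3.3498177785187977, 1.5339559481026135]) @ [[0.98, 0.05, -0.18], [0.11, -0.94, 0.31]]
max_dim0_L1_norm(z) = 3.44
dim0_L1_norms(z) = [3.44, 1.5, 1.09]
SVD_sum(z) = [[-3.27, -0.18, 0.61], [-0.32, -0.02, 0.06]] + [[-0.02, 0.14, -0.05],[0.17, -1.44, 0.47]]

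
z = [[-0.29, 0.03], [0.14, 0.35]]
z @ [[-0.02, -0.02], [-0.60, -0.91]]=[[-0.01, -0.02], [-0.21, -0.32]]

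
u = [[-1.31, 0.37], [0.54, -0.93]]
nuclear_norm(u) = 2.25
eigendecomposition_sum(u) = [[-1.12, 0.61], [0.89, -0.49]] + [[-0.19, -0.24], [-0.35, -0.44]]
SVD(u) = [[-0.81, 0.59], [0.59, 0.81]] @ diag([1.6162978884170898, 0.6301437422512884]) @ [[0.85, -0.52], [-0.52, -0.85]]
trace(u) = -2.24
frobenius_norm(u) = 1.73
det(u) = 1.02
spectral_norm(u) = 1.62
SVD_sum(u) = [[-1.12, 0.68], [0.81, -0.49]] + [[-0.19, -0.31], [-0.27, -0.44]]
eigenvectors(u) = [[-0.78, -0.48], [0.62, -0.88]]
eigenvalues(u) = [-1.61, -0.63]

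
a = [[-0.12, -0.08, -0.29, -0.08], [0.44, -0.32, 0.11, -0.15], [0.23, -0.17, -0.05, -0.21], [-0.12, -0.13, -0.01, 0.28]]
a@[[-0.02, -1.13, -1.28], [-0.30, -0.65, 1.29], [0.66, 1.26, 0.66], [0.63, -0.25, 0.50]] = [[-0.22,-0.16,-0.18], [0.07,-0.11,-0.98], [-0.12,-0.16,-0.65], [0.21,0.14,0.12]]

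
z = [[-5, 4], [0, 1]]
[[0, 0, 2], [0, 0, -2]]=z@[[0, 0, -2], [0, 0, -2]]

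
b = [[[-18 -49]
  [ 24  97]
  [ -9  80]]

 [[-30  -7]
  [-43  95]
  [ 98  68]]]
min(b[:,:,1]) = -49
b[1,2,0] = 98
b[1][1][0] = -43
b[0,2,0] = -9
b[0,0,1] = -49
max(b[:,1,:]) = 97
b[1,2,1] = 68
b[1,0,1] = -7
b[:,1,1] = [97, 95]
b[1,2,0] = 98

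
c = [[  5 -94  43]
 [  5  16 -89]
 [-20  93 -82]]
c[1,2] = -89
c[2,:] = [-20, 93, -82]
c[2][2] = -82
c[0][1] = -94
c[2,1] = 93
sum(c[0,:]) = -46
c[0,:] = [5, -94, 43]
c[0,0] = 5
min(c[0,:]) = -94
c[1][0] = 5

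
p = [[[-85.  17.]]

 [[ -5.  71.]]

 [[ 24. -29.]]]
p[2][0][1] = -29.0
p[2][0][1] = -29.0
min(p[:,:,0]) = -85.0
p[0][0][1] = 17.0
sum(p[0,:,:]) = -68.0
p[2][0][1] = -29.0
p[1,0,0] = -5.0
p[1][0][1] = 71.0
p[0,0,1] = 17.0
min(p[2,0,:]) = -29.0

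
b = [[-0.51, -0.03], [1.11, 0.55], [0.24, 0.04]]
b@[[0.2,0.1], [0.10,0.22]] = [[-0.11, -0.06], [0.28, 0.23], [0.05, 0.03]]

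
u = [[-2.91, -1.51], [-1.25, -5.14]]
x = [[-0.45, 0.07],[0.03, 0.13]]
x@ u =[[1.22,0.32], [-0.25,-0.71]]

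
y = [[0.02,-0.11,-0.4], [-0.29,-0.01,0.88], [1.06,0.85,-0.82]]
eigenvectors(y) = [[-0.22, 0.71, -0.51], [0.57, -0.66, 0.85], [-0.79, 0.23, 0.16]]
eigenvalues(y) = [-1.13, -0.01, 0.33]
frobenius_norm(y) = 1.88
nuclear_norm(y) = 2.45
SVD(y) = [[-0.13,0.50,-0.86], [0.44,-0.75,-0.5], [-0.89,-0.44,-0.12]] @ diag([1.751751866859227, 0.6935119513543103, 0.0025632565128495513]) @ [[-0.61, -0.43, 0.67],  [-0.35, -0.61, -0.71],  [0.71, -0.67, 0.22]]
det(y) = 0.00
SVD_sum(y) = [[0.14, 0.10, -0.15], [-0.47, -0.33, 0.51], [0.95, 0.66, -1.04]] + [[-0.12, -0.21, -0.24], [0.18, 0.32, 0.37], [0.11, 0.19, 0.22]] + [[-0.0, 0.00, -0.00], [-0.0, 0.00, -0.0], [-0.0, 0.0, -0.00]]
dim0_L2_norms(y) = [1.1, 0.86, 1.27]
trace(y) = -0.81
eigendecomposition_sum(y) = [[0.28, 0.21, -0.24], [-0.71, -0.54, 0.62], [0.99, 0.76, -0.87]] + [[-0.02, -0.01, -0.0],[0.02, 0.01, 0.00],[-0.01, -0.00, -0.0]] + [[-0.24, -0.31, -0.16], [0.40, 0.52, 0.26], [0.07, 0.1, 0.05]]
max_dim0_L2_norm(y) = 1.27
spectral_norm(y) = 1.75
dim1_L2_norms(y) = [0.42, 0.93, 1.59]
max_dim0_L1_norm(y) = 2.1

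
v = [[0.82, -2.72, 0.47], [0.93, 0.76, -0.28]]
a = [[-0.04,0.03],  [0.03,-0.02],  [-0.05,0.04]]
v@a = [[-0.14,0.10],[-0.00,0.00]]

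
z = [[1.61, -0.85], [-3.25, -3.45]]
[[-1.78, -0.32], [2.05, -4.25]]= z @[[-0.95,  0.3],[0.30,  0.95]]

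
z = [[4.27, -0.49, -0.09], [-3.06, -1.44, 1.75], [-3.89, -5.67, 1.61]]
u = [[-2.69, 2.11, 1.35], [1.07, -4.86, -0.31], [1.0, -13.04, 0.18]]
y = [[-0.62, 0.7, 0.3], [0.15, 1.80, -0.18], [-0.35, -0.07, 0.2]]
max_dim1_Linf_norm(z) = 5.67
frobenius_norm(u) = 14.47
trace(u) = -7.37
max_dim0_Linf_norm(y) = 1.8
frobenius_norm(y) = 2.10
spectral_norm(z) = 8.23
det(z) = 32.33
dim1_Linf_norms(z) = [4.27, 3.06, 5.67]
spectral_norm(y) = 1.94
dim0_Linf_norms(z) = [4.27, 5.67, 1.75]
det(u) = -0.11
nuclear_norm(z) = 13.02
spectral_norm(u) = 14.18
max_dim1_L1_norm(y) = 2.13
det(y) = -0.01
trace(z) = 4.44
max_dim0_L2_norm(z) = 6.54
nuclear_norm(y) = 2.76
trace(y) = 1.38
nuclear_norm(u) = 17.07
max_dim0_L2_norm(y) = 1.93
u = z @ y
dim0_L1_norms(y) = [1.12, 2.57, 0.68]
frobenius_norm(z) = 9.10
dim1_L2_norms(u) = [3.68, 4.99, 13.08]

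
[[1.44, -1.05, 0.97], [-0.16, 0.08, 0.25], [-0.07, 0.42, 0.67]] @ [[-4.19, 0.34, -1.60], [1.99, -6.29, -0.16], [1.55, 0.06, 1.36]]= [[-6.62,7.15,-0.82], [1.22,-0.54,0.58], [2.17,-2.63,0.96]]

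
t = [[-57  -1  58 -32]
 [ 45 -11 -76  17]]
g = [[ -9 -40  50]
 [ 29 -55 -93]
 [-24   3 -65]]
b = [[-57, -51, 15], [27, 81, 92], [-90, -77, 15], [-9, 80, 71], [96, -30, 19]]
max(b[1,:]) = 92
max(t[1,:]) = 45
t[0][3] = -32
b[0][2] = 15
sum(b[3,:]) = 142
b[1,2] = 92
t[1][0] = 45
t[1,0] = 45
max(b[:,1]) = 81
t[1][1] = -11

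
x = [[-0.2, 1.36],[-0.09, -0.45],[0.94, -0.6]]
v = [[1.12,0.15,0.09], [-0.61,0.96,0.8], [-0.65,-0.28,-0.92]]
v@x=[[-0.15,1.40],[0.79,-1.74],[-0.71,-0.21]]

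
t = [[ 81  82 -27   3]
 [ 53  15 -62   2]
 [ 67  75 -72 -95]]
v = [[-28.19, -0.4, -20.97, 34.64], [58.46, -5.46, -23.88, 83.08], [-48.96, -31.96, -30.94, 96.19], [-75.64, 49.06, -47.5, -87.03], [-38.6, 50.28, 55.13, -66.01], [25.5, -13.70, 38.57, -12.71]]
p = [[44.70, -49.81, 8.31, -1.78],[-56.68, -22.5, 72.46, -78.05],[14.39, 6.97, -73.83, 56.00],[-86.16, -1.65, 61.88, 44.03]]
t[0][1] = 82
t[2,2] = -72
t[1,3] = 2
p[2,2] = -73.83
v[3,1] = 49.06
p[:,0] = [44.7, -56.68, 14.39, -86.16]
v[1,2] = -23.88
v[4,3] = -66.01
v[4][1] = 50.28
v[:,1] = [-0.4, -5.46, -31.96, 49.06, 50.28, -13.7]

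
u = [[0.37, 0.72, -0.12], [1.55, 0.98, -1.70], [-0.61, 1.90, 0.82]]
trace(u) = 2.17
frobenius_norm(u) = 3.40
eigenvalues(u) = [(0.31+0j), (0.93+1.44j), (0.93-1.44j)]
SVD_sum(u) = [[0.36, 0.19, -0.39], [1.6, 0.86, -1.71], [-0.19, -0.1, 0.21]] + [[-0.1, 0.54, 0.17], [-0.02, 0.12, 0.04], [-0.39, 2.0, 0.64]] + [[0.11, -0.01, 0.1],[-0.03, 0.00, -0.03],[-0.03, 0.00, -0.02]]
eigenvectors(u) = [[(0.73+0j), 0.26+0.10j, (0.26-0.1j)], [(0.05+0j), 0.13+0.60j, (0.13-0.6j)], [0.68+0.00j, 0.74+0.00j, 0.74-0.00j]]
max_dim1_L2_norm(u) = 2.5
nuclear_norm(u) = 4.95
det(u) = 0.90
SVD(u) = [[-0.22,-0.26,0.94],[-0.97,-0.06,-0.24],[0.12,-0.96,-0.24]] @ diag([2.5782250340380504, 2.2147411525650207, 0.1574080715670577]) @ [[-0.64,-0.34,0.69], [0.18,-0.94,-0.30], [0.75,-0.07,0.66]]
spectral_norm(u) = 2.58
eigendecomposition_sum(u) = [[(0.44-0j), -0.07+0.00j, -0.14+0.00j], [(0.03-0j), -0.00+0.00j, (-0.01+0j)], [0.42-0.00j, (-0.07+0j), -0.13+0.00j]] + [[(-0.04-0.44j), 0.40-0.01j, 0.01+0.47j], [0.76-0.59j, (0.49+0.72j), (-0.85+0.58j)], [-0.51-1.06j, 0.98-0.41j, (0.48+1.16j)]] + [[(-0.04+0.44j),  (0.4+0.01j),  (0.01-0.47j)], [(0.76+0.59j),  (0.49-0.72j),  -0.85-0.58j], [-0.51+1.06j,  0.98+0.41j,  (0.48-1.16j)]]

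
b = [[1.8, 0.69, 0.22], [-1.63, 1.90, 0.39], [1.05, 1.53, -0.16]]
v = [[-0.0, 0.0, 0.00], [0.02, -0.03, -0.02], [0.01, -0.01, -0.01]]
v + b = [[1.80, 0.69, 0.22], [-1.61, 1.87, 0.37], [1.06, 1.52, -0.17]]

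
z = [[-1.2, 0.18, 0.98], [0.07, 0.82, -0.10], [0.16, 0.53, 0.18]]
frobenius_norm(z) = 1.86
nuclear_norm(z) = 2.77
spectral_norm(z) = 1.56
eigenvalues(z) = [-1.3, 0.34, 0.75]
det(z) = -0.34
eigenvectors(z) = [[0.99, -0.54, -0.4], [-0.04, -0.10, -0.62], [-0.09, -0.84, -0.68]]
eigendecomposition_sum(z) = [[-1.23, -0.1, 0.81],[0.05, 0.00, -0.03],[0.12, 0.01, -0.08]] + [[0.01, -0.28, 0.25], [0.00, -0.05, 0.04], [0.02, -0.43, 0.38]] + [[0.01, 0.56, -0.07],[0.02, 0.87, -0.11],[0.02, 0.95, -0.13]]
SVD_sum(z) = [[-1.19, 0.19, 0.99], [0.01, -0.0, -0.01], [-0.04, 0.01, 0.04]] + [[-0.00, -0.01, -0.0], [0.13, 0.81, 0.01], [0.09, 0.54, 0.00]] + [[-0.00, 0.00, -0.01], [-0.08, 0.01, -0.09], [0.11, -0.02, 0.14]]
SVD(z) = [[-1.00, 0.01, -0.04], [0.01, -0.83, -0.56], [-0.04, -0.56, 0.83]] @ diag([1.5607799945426106, 0.9873363410537557, 0.2193917917109702]) @ [[0.77, -0.12, -0.63],[-0.16, -0.99, -0.01],[0.62, -0.11, 0.77]]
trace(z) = -0.20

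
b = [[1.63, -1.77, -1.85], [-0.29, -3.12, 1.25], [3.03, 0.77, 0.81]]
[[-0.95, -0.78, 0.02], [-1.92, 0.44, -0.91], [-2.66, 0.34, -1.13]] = b @ [[-0.82, 0.00, -0.3], [0.44, 0.02, 0.15], [-0.63, 0.4, -0.42]]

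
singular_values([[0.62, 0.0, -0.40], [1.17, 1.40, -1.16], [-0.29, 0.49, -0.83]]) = [2.32, 0.83, 0.39]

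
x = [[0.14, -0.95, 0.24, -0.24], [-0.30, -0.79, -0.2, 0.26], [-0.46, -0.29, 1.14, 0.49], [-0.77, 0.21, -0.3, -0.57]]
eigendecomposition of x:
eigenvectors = [[(-0.25+0.43j), (-0.25-0.43j), (0.4-0.28j), 0.40+0.28j], [0.13-0.15j, (0.13+0.15j), (0.2-0.44j), 0.20+0.44j], [-0.75+0.00j, -0.75-0.00j, -0.04-0.13j, -0.04+0.13j], [0.22-0.31j, (0.22+0.31j), (0.71+0j), (0.71-0j)]]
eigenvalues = [(0.89+0.4j), (0.89-0.4j), (-0.93+0.22j), (-0.93-0.22j)]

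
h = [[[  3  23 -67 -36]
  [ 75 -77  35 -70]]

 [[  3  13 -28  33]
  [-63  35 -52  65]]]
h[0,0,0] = 3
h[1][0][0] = 3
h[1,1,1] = 35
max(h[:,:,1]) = 35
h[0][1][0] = 75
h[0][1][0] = 75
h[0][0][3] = -36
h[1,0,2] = -28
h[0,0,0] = 3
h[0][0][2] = -67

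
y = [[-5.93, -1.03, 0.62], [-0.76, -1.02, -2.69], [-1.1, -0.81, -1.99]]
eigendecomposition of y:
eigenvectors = [[0.90, 0.15, 0.19], [0.3, -0.80, -0.94], [0.30, -0.58, 0.28]]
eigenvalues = [-6.06, -2.82, -0.05]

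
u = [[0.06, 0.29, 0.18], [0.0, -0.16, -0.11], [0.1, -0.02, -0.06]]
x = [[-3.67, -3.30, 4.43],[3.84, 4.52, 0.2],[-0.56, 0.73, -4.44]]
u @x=[[0.79, 1.24, -0.48], [-0.55, -0.80, 0.46], [-0.41, -0.46, 0.71]]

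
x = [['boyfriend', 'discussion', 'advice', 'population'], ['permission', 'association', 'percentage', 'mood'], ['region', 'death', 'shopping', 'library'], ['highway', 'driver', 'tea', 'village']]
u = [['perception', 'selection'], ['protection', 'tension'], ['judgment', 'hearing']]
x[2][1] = 'death'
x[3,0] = 'highway'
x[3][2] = 'tea'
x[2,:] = ['region', 'death', 'shopping', 'library']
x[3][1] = 'driver'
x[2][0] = 'region'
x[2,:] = ['region', 'death', 'shopping', 'library']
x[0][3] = 'population'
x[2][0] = 'region'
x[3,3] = 'village'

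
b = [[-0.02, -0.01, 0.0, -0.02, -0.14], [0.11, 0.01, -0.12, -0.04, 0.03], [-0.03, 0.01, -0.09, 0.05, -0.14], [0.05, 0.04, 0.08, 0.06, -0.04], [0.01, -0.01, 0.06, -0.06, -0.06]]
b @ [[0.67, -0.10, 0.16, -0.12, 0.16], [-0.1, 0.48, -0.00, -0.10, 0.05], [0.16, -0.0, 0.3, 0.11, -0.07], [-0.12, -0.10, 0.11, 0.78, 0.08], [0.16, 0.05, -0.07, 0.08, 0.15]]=[[-0.03, -0.01, 0.00, -0.02, -0.03], [0.06, -0.0, -0.02, -0.06, 0.03], [-0.06, -0.00, -0.02, 0.02, -0.02], [0.03, 0.01, 0.04, 0.04, 0.00], [0.01, -0.00, 0.02, -0.05, -0.02]]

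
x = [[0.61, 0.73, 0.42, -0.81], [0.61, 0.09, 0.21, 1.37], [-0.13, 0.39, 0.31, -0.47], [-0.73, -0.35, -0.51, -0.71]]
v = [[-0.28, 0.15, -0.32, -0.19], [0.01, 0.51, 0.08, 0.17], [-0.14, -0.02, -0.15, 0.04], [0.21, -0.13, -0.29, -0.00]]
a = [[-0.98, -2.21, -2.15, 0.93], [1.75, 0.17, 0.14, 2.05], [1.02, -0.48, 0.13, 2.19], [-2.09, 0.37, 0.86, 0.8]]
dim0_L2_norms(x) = [1.14, 0.9, 0.76, 1.8]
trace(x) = 0.30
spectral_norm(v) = 0.58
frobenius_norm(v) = 0.85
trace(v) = 0.08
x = v @ a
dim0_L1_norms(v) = [0.64, 0.81, 0.84, 0.4]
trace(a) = 0.12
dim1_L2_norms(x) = [1.32, 1.52, 0.7, 1.19]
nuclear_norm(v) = 1.54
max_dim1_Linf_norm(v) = 0.51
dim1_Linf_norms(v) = [0.32, 0.51, 0.15, 0.29]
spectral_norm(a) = 3.69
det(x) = -0.09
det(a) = 7.95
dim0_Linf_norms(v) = [0.28, 0.51, 0.32, 0.19]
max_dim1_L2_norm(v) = 0.54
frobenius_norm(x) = 2.44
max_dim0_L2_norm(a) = 3.24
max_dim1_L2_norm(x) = 1.52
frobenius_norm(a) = 5.53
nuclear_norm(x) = 3.81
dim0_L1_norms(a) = [5.84, 3.23, 3.28, 5.97]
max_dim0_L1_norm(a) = 5.97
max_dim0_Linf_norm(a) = 2.21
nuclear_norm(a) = 9.69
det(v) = -0.01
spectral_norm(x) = 1.92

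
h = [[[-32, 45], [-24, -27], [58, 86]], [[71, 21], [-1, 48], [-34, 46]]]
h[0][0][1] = 45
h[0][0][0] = -32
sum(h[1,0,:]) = 92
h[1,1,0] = -1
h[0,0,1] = 45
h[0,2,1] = 86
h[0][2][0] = 58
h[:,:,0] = [[-32, -24, 58], [71, -1, -34]]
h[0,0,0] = -32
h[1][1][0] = -1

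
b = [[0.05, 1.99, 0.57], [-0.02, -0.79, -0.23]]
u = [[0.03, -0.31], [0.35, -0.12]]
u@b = [[0.01, 0.3, 0.09], [0.02, 0.79, 0.23]]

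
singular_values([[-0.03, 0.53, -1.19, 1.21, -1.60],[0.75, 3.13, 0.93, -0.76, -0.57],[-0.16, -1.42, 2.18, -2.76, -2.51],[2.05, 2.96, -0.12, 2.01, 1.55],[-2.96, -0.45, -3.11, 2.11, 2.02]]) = [6.75, 5.48, 2.39, 1.94, 0.25]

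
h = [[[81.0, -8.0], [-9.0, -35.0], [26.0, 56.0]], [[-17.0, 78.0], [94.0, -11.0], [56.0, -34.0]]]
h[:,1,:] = [[-9.0, -35.0], [94.0, -11.0]]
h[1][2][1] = -34.0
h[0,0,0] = 81.0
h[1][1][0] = 94.0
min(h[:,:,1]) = -35.0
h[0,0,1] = -8.0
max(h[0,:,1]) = 56.0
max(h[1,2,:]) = 56.0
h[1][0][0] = -17.0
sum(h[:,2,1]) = 22.0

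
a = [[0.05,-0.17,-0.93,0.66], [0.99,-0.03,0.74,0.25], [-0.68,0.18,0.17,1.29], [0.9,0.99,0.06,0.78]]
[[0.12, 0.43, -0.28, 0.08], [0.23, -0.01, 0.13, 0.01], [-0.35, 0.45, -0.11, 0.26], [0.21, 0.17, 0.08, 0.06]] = a @ [[0.35,0.01,0.02,-0.06],[-0.05,-0.13,0.15,-0.02],[-0.14,-0.16,0.19,0.03],[-0.06,0.39,-0.12,0.17]]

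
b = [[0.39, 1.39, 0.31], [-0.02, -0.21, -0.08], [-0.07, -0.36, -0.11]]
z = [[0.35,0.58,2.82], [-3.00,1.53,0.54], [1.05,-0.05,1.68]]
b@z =[[-3.71, 2.34, 2.37], [0.54, -0.33, -0.3], [0.94, -0.59, -0.58]]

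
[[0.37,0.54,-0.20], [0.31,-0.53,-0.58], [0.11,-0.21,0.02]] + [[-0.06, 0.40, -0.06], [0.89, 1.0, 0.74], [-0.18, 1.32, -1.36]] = [[0.31,0.94,-0.26], [1.20,0.47,0.16], [-0.07,1.11,-1.34]]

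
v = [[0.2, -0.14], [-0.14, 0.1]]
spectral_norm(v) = 0.30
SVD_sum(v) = [[0.20, -0.14], [-0.14, 0.10]] + [[0.00, 0.00],[0.0, 0.0]]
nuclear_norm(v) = 0.30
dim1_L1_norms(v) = [0.34, 0.24]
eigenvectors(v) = [[0.82, 0.58], [-0.58, 0.82]]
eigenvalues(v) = [0.3, 0.0]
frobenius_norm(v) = 0.30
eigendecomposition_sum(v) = [[0.2, -0.14],[-0.14, 0.10]] + [[0.0, 0.0], [0.00, 0.00]]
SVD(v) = [[-0.82,0.58], [0.58,0.82]] @ diag([0.2986606874731851, 0.001339312526814937]) @ [[-0.82, 0.58], [0.58, 0.82]]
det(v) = 0.00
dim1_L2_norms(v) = [0.24, 0.17]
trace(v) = 0.30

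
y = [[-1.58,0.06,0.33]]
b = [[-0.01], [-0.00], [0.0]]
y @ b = [[0.02]]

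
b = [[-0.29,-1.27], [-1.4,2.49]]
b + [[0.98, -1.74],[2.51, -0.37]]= [[0.69, -3.01],  [1.11, 2.12]]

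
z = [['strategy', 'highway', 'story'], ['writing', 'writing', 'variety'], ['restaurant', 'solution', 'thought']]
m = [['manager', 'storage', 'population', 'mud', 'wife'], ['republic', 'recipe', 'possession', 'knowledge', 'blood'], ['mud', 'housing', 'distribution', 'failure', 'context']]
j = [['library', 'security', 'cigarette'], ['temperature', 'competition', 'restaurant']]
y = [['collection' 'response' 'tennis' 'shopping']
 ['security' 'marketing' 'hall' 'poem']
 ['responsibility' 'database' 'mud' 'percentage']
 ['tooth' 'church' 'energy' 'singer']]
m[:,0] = ['manager', 'republic', 'mud']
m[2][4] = 'context'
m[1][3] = 'knowledge'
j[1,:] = ['temperature', 'competition', 'restaurant']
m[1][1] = 'recipe'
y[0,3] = 'shopping'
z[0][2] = 'story'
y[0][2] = 'tennis'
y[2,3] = 'percentage'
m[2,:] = ['mud', 'housing', 'distribution', 'failure', 'context']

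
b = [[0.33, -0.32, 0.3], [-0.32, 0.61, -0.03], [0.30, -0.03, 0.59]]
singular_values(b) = [0.94, 0.57, 0.02]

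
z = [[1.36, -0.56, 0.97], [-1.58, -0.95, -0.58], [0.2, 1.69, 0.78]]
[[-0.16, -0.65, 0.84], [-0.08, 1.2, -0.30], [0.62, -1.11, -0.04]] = z@[[-0.21, -0.35, 0.18], [0.26, -0.42, -0.26], [0.28, -0.42, 0.46]]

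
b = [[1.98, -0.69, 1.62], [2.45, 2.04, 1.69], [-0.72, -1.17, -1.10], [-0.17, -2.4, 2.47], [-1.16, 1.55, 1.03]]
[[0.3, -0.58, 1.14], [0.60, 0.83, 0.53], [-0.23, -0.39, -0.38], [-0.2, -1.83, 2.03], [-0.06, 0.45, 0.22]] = b @ [[0.17, 0.08, 0.01],[0.08, 0.51, -0.24],[0.01, -0.24, 0.59]]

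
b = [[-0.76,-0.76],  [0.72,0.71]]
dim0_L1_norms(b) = [1.48, 1.47]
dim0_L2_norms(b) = [1.05, 1.04]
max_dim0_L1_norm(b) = 1.48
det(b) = 0.01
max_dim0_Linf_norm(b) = 0.76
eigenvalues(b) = [(-0.03+0.08j), (-0.03-0.08j)]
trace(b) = -0.05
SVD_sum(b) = [[-0.76, -0.76], [0.72, 0.71]] + [[0.0, -0.00], [0.0, -0.00]]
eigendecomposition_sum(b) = [[-0.38-0.07j, -0.38-0.11j], [0.36+0.11j, 0.35+0.15j]] + [[-0.38+0.07j, (-0.38+0.11j)], [0.36-0.11j, 0.36-0.15j]]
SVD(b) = [[-0.73, 0.69],[0.69, 0.73]] @ diag([1.4756942353620226, 0.00515011837674862]) @ [[0.71,0.70], [0.7,-0.71]]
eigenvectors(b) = [[(0.72+0j),  0.72-0.00j], [-0.69-0.08j,  (-0.69+0.08j)]]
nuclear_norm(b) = 1.48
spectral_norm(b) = 1.48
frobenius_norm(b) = 1.48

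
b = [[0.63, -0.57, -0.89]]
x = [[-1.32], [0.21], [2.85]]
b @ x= [[-3.49]]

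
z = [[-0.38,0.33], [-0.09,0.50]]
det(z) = -0.16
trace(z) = 0.12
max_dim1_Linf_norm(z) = 0.5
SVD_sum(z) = [[-0.23, 0.41], [-0.24, 0.42]] + [[-0.15, -0.08], [0.15, 0.08]]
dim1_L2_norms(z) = [0.5, 0.51]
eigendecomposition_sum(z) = [[-0.36, 0.14], [-0.04, 0.01]] + [[-0.02, 0.19], [-0.05, 0.49]]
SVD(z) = [[0.7, 0.71],[0.71, -0.7]] @ diag([0.6744734667180707, 0.23766687336123968]) @ [[-0.49, 0.87], [-0.87, -0.49]]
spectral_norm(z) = 0.67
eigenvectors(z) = [[-0.99,-0.36], [-0.11,-0.93]]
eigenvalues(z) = [-0.34, 0.46]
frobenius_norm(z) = 0.72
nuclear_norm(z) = 0.91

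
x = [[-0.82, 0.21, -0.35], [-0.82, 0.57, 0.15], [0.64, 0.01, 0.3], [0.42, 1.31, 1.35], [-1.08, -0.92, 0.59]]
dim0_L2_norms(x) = [1.76, 1.71, 1.55]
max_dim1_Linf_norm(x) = 1.35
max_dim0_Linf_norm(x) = 1.35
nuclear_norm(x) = 4.89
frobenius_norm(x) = 2.90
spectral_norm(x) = 2.12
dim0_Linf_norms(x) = [1.08, 1.31, 1.35]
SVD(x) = [[-0.22, 0.33, 0.50], [0.01, 0.55, 0.41], [0.23, -0.22, -0.31], [0.84, 0.45, -0.15], [-0.44, 0.58, -0.68]] @ diag([2.123741976032673, 1.614666198030928, 1.1475944789746872]) @ [[0.54, 0.69, 0.48], [-0.81, 0.27, 0.52], [-0.23, 0.67, -0.70]]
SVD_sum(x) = [[-0.25, -0.32, -0.22], [0.01, 0.01, 0.01], [0.27, 0.34, 0.24], [0.96, 1.23, 0.85], [-0.51, -0.65, -0.45]] + [[-0.43,  0.15,  0.28], [-0.72,  0.24,  0.47], [0.29,  -0.10,  -0.19], [-0.58,  0.20,  0.38], [-0.75,  0.25,  0.49]] + [[-0.13, 0.39, -0.41], [-0.11, 0.31, -0.33], [0.08, -0.24, 0.25], [0.04, -0.11, 0.12], [0.18, -0.53, 0.55]]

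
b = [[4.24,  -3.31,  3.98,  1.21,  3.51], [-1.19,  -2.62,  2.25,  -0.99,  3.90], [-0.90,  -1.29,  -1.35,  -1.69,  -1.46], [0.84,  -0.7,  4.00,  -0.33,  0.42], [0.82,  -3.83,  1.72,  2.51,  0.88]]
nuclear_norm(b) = 22.23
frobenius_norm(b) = 11.84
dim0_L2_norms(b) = [4.65, 5.89, 6.46, 3.42, 5.53]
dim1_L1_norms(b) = [16.25, 10.95, 6.69, 6.29, 9.76]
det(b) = 755.21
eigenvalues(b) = [(4.69+0j), (-2.06+3.69j), (-2.06-3.69j), (0.12+3j), (0.12-3j)]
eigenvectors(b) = [[0.95+0.00j, (-0.22+0.22j), (-0.22-0.22j), 0.10+0.35j, (0.1-0.35j)],  [-0.09+0.00j, (-0.65+0j), -0.65-0.00j, -0.15+0.12j, (-0.15-0.12j)],  [-0.19+0.00j, -0.19-0.44j, (-0.19+0.44j), -0.08-0.53j, -0.08+0.53j],  [(0.04+0j), -0.32+0.29j, (-0.32-0.29j), (-0.58+0j), (-0.58-0j)],  [0.24+0.00j, -0.13-0.22j, (-0.13+0.22j), -0.26+0.38j, -0.26-0.38j]]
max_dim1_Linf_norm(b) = 4.24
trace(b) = 0.82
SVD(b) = [[-0.74, 0.33, -0.08, 0.22, -0.54],[-0.4, -0.88, -0.09, 0.21, 0.11],[0.14, -0.32, 0.37, -0.54, -0.67],[-0.32, 0.05, -0.52, -0.76, 0.23],[-0.41, 0.12, 0.76, -0.21, 0.44]] @ diag([10.022164696718217, 4.092097957868894, 3.5136769158487486, 2.532391924615107, 2.0694962590534334]) @ [[-0.34, 0.51, -0.60, -0.17, -0.49], [0.70, 0.28, 0.04, 0.51, -0.41], [-0.1, -0.72, -0.51, 0.41, -0.2], [0.15, 0.29, -0.51, 0.28, 0.74], [-0.6, 0.23, 0.34, 0.68, 0.01]]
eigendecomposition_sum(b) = [[(4.83-0j),(-2.99+0j),2.84+0.00j,1.00-0.00j,(0.4+0j)], [-0.47+0.00j,(0.29+0j),(-0.28-0j),(-0.1+0j),-0.04-0.00j], [(-0.97+0j),(0.6+0j),-0.57-0.00j,-0.20+0.00j,-0.08-0.00j], [(0.2-0j),(-0.13+0j),(0.12+0j),0.04-0.00j,(0.02+0j)], [1.21-0.00j,-0.75+0.00j,(0.71+0j),0.25-0.00j,(0.1+0j)]] + [[(-0.04+0.22j), (0.2+0.98j), 0.63-0.01j, (-0.53+0.03j), 0.84-0.53j], [(-0.4+0.27j), -1.18+1.76j, (0.95+0.92j), (-0.84-0.75j), (2.04+0.47j)], [(-0.3-0.19j), (-1.54-0.3j), -0.35+0.91j, (0.27-0.78j), 0.27+1.52j], [(-0.07+0.31j), 0.22+1.39j, 0.88+0.02j, -0.75+0.01j, (1.21-0.69j)], [(-0.17-0.08j), -0.83-0.04j, (-0.12+0.51j), 0.08-0.43j, (0.26+0.78j)]] + [[(-0.04-0.22j), (0.2-0.98j), 0.63+0.01j, (-0.53-0.03j), (0.84+0.53j)], [-0.40-0.27j, (-1.18-1.76j), (0.95-0.92j), (-0.84+0.75j), (2.04-0.47j)], [-0.30+0.19j, -1.54+0.30j, (-0.35-0.91j), 0.27+0.78j, 0.27-1.52j], [(-0.07-0.31j), (0.22-1.39j), 0.88-0.02j, (-0.75-0.01j), 1.21+0.69j], [(-0.17+0.08j), -0.83+0.04j, (-0.12-0.51j), 0.08+0.43j, 0.26-0.78j]] + [[-0.25-0.19j, (-0.36+0.43j), (-0.06-0.68j), (0.63-0.55j), 0.72+0.46j], [0.04-0.16j, -0.28-0.08j, 0.31-0.17j, 0.39+0.19j, -0.07+0.43j], [0.33+0.31j, (0.59-0.57j), (-0.04+1j), (-1.01+0.69j), -0.96-0.79j], [0.39-0.30j, (-0.5-0.73j), (1.06+0.21j), 0.56+1.20j, (-1.01+0.89j)], [-0.02-0.40j, (-0.71+0j), (0.62-0.61j), 1.05+0.17j, (0.13+1.07j)]] + [[(-0.25+0.19j), (-0.36-0.43j), -0.06+0.68j, (0.63+0.55j), 0.72-0.46j], [(0.04+0.16j), (-0.28+0.08j), (0.31+0.17j), 0.39-0.19j, -0.07-0.43j], [0.33-0.31j, (0.59+0.57j), (-0.04-1j), -1.01-0.69j, -0.96+0.79j], [0.39+0.30j, (-0.5+0.73j), (1.06-0.21j), (0.56-1.2j), (-1.01-0.89j)], [-0.02+0.40j, -0.71-0.00j, (0.62+0.61j), 1.05-0.17j, 0.13-1.07j]]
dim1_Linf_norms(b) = [4.24, 3.9, 1.69, 4.0, 3.83]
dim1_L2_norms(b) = [7.65, 5.43, 3.05, 4.18, 5.04]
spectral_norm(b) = 10.02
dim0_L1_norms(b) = [7.99, 11.75, 13.3, 6.73, 10.17]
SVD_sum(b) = [[2.52,-3.78,4.46,1.24,3.61],[1.36,-2.05,2.41,0.67,1.95],[-0.49,0.74,-0.87,-0.24,-0.70],[1.08,-1.63,1.92,0.53,1.55],[1.39,-2.09,2.47,0.68,2.00]] + [[0.94,  0.38,  0.05,  0.69,  -0.56], [-2.52,  -1.01,  -0.13,  -1.83,  1.49], [-0.91,  -0.36,  -0.05,  -0.66,  0.54], [0.14,  0.05,  0.01,  0.10,  -0.08], [0.33,  0.13,  0.02,  0.24,  -0.2]] + [[0.03, 0.19, 0.14, -0.11, 0.05], [0.03, 0.23, 0.16, -0.13, 0.06], [-0.14, -0.95, -0.66, 0.54, -0.26], [0.19, 1.32, 0.92, -0.75, 0.37], [-0.28, -1.93, -1.35, 1.1, -0.54]] + [[0.08,  0.16,  -0.29,  0.16,  0.42],[0.08,  0.15,  -0.27,  0.15,  0.39],[-0.2,  -0.40,  0.7,  -0.38,  -1.02],[-0.28,  -0.56,  0.99,  -0.54,  -1.42],[-0.08,  -0.15,  0.27,  -0.15,  -0.39]] + [[0.67, -0.26, -0.38, -0.76, -0.01], [-0.14, 0.05, 0.08, 0.16, 0.0], [0.83, -0.32, -0.47, -0.94, -0.01], [-0.29, 0.11, 0.16, 0.33, 0.00], [-0.55, 0.21, 0.32, 0.63, 0.01]]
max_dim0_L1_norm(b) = 13.3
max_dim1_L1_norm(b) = 16.25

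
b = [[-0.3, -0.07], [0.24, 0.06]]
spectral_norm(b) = 0.40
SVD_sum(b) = [[-0.30, -0.07], [0.24, 0.06]] + [[-0.0, 0.0], [-0.0, 0.0]]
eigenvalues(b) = [-0.24, 0.0]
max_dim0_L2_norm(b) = 0.38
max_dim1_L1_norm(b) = 0.37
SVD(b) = [[-0.78, 0.63], [0.63, 0.78]] @ diag([0.3950832502130705, 0.0030373345348172452]) @ [[0.97, 0.23], [-0.23, 0.97]]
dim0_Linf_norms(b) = [0.3, 0.07]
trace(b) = -0.24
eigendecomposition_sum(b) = [[-0.3, -0.07],[0.24, 0.05]] + [[-0.00, -0.0], [0.00, 0.01]]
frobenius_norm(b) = 0.40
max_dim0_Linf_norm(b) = 0.3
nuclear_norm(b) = 0.40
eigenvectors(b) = [[-0.79, 0.22],[0.62, -0.97]]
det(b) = -0.00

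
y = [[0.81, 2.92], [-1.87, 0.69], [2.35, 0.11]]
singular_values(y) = [3.27, 2.82]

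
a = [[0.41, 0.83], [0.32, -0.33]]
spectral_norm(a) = 0.94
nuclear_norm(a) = 1.37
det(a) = -0.40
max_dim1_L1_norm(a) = 1.24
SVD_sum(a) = [[0.33, 0.86], [-0.07, -0.18]] + [[0.08, -0.03], [0.39, -0.15]]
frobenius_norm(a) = 1.03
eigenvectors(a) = [[0.95, -0.64],[0.30, 0.77]]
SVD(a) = [[-0.98, 0.21], [0.21, 0.98]] @ diag([0.9418761881078738, 0.42563980814226154]) @ [[-0.36, -0.93], [0.93, -0.36]]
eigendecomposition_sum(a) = [[0.53, 0.44], [0.17, 0.14]] + [[-0.12, 0.39], [0.15, -0.47]]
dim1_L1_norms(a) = [1.24, 0.65]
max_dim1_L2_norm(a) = 0.93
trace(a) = 0.08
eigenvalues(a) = [0.67, -0.59]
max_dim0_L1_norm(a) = 1.16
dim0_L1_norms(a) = [0.73, 1.16]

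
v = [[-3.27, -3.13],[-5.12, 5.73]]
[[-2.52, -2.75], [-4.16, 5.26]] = v @ [[0.79, -0.02], [-0.02, 0.90]]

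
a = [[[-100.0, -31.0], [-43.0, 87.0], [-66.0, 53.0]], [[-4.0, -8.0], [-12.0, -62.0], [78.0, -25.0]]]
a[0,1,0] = -43.0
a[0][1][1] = 87.0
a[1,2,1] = -25.0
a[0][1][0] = -43.0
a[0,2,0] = -66.0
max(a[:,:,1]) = 87.0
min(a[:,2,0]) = -66.0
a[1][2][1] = -25.0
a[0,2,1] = 53.0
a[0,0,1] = -31.0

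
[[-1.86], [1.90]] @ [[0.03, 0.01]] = [[-0.06,-0.02], [0.06,0.02]]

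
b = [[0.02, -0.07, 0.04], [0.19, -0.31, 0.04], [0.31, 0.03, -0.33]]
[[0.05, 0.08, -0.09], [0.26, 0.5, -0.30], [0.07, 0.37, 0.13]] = b @[[-0.47, 0.49, -1.03], [-1.22, -1.41, 0.17], [-0.77, -0.80, -1.34]]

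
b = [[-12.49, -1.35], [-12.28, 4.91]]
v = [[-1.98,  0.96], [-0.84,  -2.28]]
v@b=[[12.94, 7.39], [38.49, -10.06]]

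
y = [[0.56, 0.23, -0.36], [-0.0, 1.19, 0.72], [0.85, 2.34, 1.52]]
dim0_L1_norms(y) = [1.41, 3.76, 2.6]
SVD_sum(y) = [[0.03,  0.11,  0.07], [0.33,  1.1,  0.70], [0.72,  2.39,  1.51]] + [[0.57,0.06,-0.37], [-0.24,-0.03,0.15], [0.08,0.01,-0.05]] + [[-0.05, 0.05, -0.06], [-0.10, 0.11, -0.13], [0.05, -0.05, 0.06]]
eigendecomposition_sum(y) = [[(-0.07+0j), -0.29+0.00j, (-0.17-0j)], [0.30-0.00j, (1.25+0j), (0.73+0j)], [(0.59-0j), 2.46+0.00j, (1.43+0j)]] + [[0.32+0.03j, 0.26-0.22j, -0.10+0.12j],  [-0.15+0.11j, -0.03+0.20j, -0.00-0.09j],  [(0.13-0.2j), -0.06-0.25j, (0.04+0.1j)]] + [[(0.32-0.03j), 0.26+0.22j, (-0.1-0.12j)], [(-0.15-0.11j), (-0.03-0.2j), -0.00+0.09j], [(0.13+0.2j), -0.06+0.25j, (0.04-0.1j)]]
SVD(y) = [[-0.04, 0.92, -0.4], [-0.42, -0.38, -0.82], [-0.91, 0.13, 0.40]] @ diag([3.213205833119363, 0.7463607048498813, 0.23948689372005022]) @ [[-0.25, -0.82, -0.52],[0.84, 0.09, -0.54],[0.49, -0.57, 0.66]]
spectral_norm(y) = 3.21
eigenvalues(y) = [(2.61+0j), (0.33+0.33j), (0.33-0.33j)]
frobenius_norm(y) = 3.31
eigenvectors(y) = [[(-0.11+0j), 0.72+0.00j, 0.72-0.00j], [(0.45+0j), -0.32+0.28j, (-0.32-0.28j)], [0.89+0.00j, (0.25-0.48j), 0.25+0.48j]]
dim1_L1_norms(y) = [1.15, 1.91, 4.71]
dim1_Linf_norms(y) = [0.56, 1.19, 2.34]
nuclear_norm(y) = 4.20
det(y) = 0.57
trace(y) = 3.27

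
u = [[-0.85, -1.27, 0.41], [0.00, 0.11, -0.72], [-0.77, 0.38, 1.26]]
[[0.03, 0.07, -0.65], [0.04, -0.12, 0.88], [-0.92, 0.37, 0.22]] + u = [[-0.82, -1.20, -0.24], [0.04, -0.01, 0.16], [-1.69, 0.75, 1.48]]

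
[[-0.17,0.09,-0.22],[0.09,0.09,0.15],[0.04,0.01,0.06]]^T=[[-0.17, 0.09, 0.04], [0.09, 0.09, 0.01], [-0.22, 0.15, 0.06]]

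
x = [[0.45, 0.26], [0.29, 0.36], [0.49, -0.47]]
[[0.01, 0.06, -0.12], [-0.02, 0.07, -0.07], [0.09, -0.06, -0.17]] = x@[[0.08, 0.03, -0.3], [-0.11, 0.16, 0.04]]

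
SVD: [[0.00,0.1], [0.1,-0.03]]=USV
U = [[0.65, -0.76],[-0.76, -0.65]]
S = [0.12, 0.09]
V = [[-0.65, 0.76],[-0.76, -0.65]]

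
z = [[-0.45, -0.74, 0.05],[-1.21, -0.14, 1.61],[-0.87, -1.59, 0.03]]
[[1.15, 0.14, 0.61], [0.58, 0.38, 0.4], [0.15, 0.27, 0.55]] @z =[[-1.22,-1.84,0.3],  [-1.07,-1.12,0.65],  [-0.87,-1.02,0.46]]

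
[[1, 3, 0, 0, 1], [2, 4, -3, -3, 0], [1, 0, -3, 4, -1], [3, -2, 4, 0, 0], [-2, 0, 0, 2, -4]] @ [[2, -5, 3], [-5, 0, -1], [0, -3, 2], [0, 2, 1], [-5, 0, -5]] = [[-18, -5, -5], [-16, -7, -7], [7, 12, 6], [16, -27, 19], [16, 14, 16]]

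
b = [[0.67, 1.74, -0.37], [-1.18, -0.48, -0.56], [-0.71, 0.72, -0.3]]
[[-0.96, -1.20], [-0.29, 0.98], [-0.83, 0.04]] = b@[[0.41, -0.51], [-0.66, -0.54], [0.22, -0.22]]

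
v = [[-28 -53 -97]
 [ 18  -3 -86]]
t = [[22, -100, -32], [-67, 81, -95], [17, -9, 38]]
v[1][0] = 18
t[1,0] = -67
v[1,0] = 18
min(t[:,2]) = -95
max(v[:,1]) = -3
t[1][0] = -67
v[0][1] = -53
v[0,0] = -28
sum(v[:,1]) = -56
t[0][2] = -32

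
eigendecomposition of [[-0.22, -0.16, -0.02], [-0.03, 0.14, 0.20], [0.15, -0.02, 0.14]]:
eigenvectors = [[0.91+0.00j,-0.31+0.08j,-0.31-0.08j],[(0.24+0j),0.80+0.00j,0.80-0.00j],[-0.33+0.00j,0.02+0.51j,(0.02-0.51j)]]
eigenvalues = [(-0.25+0j), (0.16+0.12j), (0.16-0.12j)]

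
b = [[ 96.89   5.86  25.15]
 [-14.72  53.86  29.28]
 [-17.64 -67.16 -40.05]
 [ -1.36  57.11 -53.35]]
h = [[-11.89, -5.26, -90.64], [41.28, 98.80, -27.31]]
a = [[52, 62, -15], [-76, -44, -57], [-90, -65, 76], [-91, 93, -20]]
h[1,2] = -27.31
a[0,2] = -15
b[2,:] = [-17.64, -67.16, -40.05]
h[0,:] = [-11.89, -5.26, -90.64]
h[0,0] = -11.89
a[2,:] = [-90, -65, 76]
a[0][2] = -15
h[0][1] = -5.26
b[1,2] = 29.28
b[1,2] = 29.28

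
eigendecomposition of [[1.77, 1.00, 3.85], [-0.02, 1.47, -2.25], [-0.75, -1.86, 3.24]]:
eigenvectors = [[(-0.7+0j),-0.92+0.00j,-0.92-0.00j], [0.48+0.00j,(0.37-0.09j),0.37+0.09j], [-0.52+0.00j,(0.02-0.08j),0.02+0.08j]]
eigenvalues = [(3.94+0j), (1.27+0.45j), (1.27-0.45j)]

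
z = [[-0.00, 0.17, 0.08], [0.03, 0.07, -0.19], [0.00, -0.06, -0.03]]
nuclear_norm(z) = 0.40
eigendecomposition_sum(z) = [[0.02, 0.10, -0.09], [0.02, 0.11, -0.10], [-0.01, -0.03, 0.03]] + [[-0.00, 0.0, -0.0], [0.00, -0.0, 0.00], [-0.00, 0.00, -0.0]] + [[-0.02, 0.07, 0.17], [0.01, -0.04, -0.09], [0.01, -0.03, -0.06]]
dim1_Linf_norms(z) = [0.17, 0.19, 0.06]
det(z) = 0.00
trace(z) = 0.04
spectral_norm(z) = 0.21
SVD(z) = [[-0.56, -0.75, 0.34],[0.8, -0.6, -0.01],[0.21, 0.26, 0.94]] @ diag([0.2112160556600858, 0.19258174595729344, 0.00022125875358440595]) @ [[0.11, -0.25, -0.96], [-0.09, -0.97, 0.24], [-0.99, 0.06, -0.13]]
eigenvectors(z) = [[-0.66, 0.99, -0.84],[-0.72, -0.06, 0.44],[0.23, 0.13, 0.30]]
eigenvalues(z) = [0.16, -0.0, -0.12]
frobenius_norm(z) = 0.29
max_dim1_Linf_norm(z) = 0.19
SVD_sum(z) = [[-0.01, 0.03, 0.11], [0.02, -0.04, -0.16], [0.00, -0.01, -0.04]] + [[0.01, 0.14, -0.03],  [0.01, 0.11, -0.03],  [-0.0, -0.05, 0.01]] + [[-0.00, 0.0, -0.00], [0.00, -0.00, 0.0], [-0.0, 0.0, -0.00]]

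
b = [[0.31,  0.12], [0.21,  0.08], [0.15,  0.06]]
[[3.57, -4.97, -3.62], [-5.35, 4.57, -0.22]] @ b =[[-0.48,-0.19], [-0.73,-0.29]]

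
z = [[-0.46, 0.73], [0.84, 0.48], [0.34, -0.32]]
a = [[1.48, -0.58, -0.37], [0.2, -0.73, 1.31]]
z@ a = [[-0.53, -0.27, 1.13], [1.34, -0.84, 0.32], [0.44, 0.04, -0.55]]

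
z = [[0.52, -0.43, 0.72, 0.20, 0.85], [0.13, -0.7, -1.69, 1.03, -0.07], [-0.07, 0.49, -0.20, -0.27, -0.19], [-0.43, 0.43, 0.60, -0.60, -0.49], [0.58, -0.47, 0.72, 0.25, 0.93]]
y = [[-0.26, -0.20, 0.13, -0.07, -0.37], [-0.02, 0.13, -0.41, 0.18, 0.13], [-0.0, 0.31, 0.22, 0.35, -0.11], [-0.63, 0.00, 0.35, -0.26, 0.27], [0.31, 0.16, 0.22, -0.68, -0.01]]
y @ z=[[-0.35, 0.46, -0.18, -0.34, -0.54], [0.03, -0.27, 0.05, 0.17, 0.08], [-0.19, 0.09, -0.44, 0.02, -0.34], [-0.08, 0.20, -0.49, 0.00, -0.22], [0.45, -0.43, -0.51, 0.57, 0.53]]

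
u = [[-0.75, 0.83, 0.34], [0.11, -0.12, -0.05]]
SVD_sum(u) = [[-0.75, 0.83, 0.34], [0.11, -0.12, -0.05]] + [[0.0, 0.00, -0.00], [0.00, 0.0, -0.00]]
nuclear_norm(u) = 1.18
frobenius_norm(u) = 1.18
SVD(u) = [[-0.99, 0.14],[0.14, 0.99]] @ diag([1.1815237751439152, 0.001252505357765332]) @ [[0.64, -0.71, -0.29], [0.60, 0.7, -0.38]]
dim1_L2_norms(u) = [1.17, 0.17]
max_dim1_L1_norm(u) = 1.92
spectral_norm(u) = 1.18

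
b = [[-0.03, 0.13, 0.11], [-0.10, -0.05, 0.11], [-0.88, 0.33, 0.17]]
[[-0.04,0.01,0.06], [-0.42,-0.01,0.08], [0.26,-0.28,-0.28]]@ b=[[-0.05, 0.01, 0.01], [-0.06, -0.03, -0.03], [0.27, -0.04, -0.05]]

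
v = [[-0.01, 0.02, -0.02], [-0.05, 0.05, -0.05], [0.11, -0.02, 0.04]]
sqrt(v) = [[0.08, 0.06, -0.04], [-0.01, 0.2, -0.12], [0.37, -0.1, 0.21]]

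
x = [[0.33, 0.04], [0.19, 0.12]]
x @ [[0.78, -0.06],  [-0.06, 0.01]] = [[0.26,-0.02], [0.14,-0.01]]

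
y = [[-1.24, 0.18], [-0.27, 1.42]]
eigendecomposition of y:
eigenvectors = [[-0.99, -0.07], [-0.1, -1.0]]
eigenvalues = [-1.22, 1.4]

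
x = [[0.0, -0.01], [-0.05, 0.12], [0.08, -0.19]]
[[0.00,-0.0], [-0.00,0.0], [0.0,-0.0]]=x@ [[-0.01, 0.02], [-0.01, 0.01]]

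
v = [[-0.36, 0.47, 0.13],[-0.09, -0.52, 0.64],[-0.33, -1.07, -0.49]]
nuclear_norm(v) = 2.55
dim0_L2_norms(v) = [0.5, 1.28, 0.82]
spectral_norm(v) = 1.32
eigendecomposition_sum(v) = [[(-0.44+0j),  0.09-0.00j,  -0.19-0.00j], [(0.13-0j),  -0.03+0.00j,  (0.06+0j)], [(-0.05+0j),  (0.01-0j),  (-0.02-0j)]] + [[(0.04+0.08j), (0.19+0.2j), 0.16-0.14j], [-0.11+0.09j, (-0.25+0.39j), (0.29+0.21j)], [(-0.14-0.13j), (-0.54-0.26j), (-0.23+0.4j)]] + [[(0.04-0.08j),(0.19-0.2j),(0.16+0.14j)], [(-0.11-0.09j),-0.25-0.39j,(0.29-0.21j)], [-0.14+0.13j,(-0.54+0.26j),-0.23-0.40j]]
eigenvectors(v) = [[-0.95+0.00j, (-0.32-0.12j), (-0.32+0.12j)], [0.29+0.00j, (0.06-0.57j), 0.06+0.57j], [-0.12+0.00j, (0.74+0j), (0.74-0j)]]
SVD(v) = [[0.32, -0.02, -0.95], [-0.28, -0.96, -0.08], [-0.91, 0.28, -0.31]] @ diag([1.3175730886950823, 0.7776508815416335, 0.45679345702847085]) @ [[0.16, 0.96, 0.23], [-0.0, 0.24, -0.97], [0.99, -0.15, -0.04]]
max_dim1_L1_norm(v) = 1.89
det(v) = -0.47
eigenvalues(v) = [(-0.49+0j), (-0.44+0.87j), (-0.44-0.87j)]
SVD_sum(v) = [[0.07, 0.41, 0.10],[-0.06, -0.35, -0.09],[-0.19, -1.14, -0.28]] + [[0.00, -0.00, 0.01], [0.0, -0.18, 0.72], [-0.0, 0.05, -0.22]] + [[-0.43, 0.07, 0.02], [-0.03, 0.01, 0.00], [-0.14, 0.02, 0.01]]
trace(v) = -1.37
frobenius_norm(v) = 1.60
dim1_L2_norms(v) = [0.61, 0.83, 1.22]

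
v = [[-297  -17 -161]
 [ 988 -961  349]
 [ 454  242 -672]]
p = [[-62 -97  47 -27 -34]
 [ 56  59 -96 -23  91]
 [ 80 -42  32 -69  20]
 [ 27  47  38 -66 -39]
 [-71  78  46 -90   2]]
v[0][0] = -297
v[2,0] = 454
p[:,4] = [-34, 91, 20, -39, 2]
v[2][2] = -672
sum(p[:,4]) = 40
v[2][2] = -672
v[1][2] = 349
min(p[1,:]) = -96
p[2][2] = 32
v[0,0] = -297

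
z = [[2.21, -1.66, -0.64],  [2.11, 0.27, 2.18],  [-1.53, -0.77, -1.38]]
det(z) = 4.365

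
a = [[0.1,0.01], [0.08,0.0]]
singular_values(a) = [0.13, 0.01]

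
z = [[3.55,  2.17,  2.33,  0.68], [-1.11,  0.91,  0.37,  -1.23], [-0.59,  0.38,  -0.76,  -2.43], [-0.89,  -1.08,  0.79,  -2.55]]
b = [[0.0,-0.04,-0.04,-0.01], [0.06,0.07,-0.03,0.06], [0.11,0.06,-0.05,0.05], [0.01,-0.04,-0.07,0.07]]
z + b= [[3.55, 2.13, 2.29, 0.67], [-1.05, 0.98, 0.34, -1.17], [-0.48, 0.44, -0.81, -2.38], [-0.88, -1.12, 0.72, -2.48]]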